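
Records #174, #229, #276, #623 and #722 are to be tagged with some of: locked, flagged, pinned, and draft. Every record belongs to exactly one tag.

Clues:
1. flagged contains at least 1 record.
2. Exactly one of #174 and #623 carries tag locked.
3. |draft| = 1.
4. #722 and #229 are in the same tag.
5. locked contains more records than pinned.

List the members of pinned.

pinned = {}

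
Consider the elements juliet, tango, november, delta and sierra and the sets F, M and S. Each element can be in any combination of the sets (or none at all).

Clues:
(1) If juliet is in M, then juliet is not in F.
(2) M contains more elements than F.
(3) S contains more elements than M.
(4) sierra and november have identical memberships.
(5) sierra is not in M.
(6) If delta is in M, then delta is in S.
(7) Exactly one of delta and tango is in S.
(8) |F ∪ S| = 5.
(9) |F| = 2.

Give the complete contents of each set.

From (5): sierra ∉ M.
(4): november matches sierra: november ∉ M.
Suppose juliet ∈ F: no assignment then satisfies all the clues, so juliet ∉ F.

F = {delta, tango}; M = {delta, juliet, tango}; S = {delta, juliet, november, sierra}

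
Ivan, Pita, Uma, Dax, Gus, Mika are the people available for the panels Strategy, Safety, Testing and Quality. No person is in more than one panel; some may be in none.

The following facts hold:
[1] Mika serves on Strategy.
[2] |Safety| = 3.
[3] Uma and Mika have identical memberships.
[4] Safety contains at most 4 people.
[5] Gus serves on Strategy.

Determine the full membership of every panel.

From (1): Mika ∈ Strategy.
From (5): Gus ∈ Strategy.
(3): Uma matches Mika: Uma ∈ Strategy.
(2): only 3 candidates remain for Safety, so all are in.

Strategy = {Gus, Mika, Uma}; Safety = {Dax, Ivan, Pita}; Testing = {}; Quality = {}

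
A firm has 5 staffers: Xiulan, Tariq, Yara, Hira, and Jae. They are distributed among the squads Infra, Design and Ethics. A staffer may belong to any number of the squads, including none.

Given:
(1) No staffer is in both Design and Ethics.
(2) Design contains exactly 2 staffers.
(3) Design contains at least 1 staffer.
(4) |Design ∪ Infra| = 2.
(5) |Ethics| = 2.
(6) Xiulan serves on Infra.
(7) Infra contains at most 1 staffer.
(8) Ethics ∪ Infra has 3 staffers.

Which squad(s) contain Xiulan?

Xiulan: Design, Infra

From (6): Xiulan ∈ Infra.
(7): Infra already has 1, so the rest are out.
Suppose Xiulan ∉ Design: no assignment then satisfies all the clues, so Xiulan ∈ Design.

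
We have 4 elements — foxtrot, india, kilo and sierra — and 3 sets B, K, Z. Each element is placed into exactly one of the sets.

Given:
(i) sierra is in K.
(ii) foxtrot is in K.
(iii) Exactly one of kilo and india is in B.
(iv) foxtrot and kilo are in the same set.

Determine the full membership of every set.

From (i): sierra ∈ K.
From (ii): foxtrot ∈ K.
(iv): kilo matches foxtrot: kilo ∉ B.
(iv): kilo matches foxtrot: kilo ∈ K.
(iii) (exactly one): india ∈ B.

B = {india}; K = {foxtrot, kilo, sierra}; Z = {}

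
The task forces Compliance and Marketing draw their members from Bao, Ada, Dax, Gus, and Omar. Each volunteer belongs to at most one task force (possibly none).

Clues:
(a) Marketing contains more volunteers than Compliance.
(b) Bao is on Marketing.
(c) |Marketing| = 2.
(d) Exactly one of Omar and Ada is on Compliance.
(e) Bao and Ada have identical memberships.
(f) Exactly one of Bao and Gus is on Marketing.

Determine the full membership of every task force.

From (b): Bao ∈ Marketing.
(e): Ada matches Bao: Ada ∉ Compliance.
(e): Ada matches Bao: Ada ∈ Marketing.
(f) (exactly one): Gus ∉ Marketing.
(c): Marketing already has 2, so the rest are out.
(d) (exactly one): Omar ∈ Compliance.
Suppose Dax ∈ Compliance: no assignment then satisfies all the clues, so Dax ∉ Compliance.

Compliance = {Omar}; Marketing = {Ada, Bao}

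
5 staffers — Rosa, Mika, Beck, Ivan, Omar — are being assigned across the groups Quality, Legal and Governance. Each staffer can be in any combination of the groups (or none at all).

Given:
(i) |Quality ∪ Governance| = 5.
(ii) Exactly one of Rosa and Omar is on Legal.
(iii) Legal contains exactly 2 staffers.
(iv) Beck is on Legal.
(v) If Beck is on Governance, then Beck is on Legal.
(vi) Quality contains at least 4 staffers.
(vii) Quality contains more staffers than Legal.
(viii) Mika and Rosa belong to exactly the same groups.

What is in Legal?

From (iv): Beck ∈ Legal.
Suppose Rosa ∈ Legal: no assignment then satisfies all the clues, so Rosa ∉ Legal.

Legal = {Beck, Omar}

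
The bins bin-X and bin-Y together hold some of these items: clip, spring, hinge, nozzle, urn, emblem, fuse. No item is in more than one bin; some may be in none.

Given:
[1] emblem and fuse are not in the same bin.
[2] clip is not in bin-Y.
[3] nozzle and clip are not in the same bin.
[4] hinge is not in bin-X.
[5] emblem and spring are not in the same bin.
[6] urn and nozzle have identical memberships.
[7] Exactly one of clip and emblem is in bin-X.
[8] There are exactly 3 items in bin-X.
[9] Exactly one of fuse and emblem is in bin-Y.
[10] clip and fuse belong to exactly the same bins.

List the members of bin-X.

From (2): clip ∉ bin-Y.
From (4): hinge ∉ bin-X.
(10): fuse matches clip: fuse ∉ bin-Y.
(9) (exactly one): emblem ∈ bin-Y.
(5): spring ∉ bin-Y.
(7) (exactly one): clip ∈ bin-X.
(10): fuse matches clip: fuse ∈ bin-X.
(3): nozzle ∉ bin-X.
(6): urn matches nozzle: urn ∉ bin-X.
(8): only 3 candidates remain for bin-X, so all are in.

bin-X = {clip, fuse, spring}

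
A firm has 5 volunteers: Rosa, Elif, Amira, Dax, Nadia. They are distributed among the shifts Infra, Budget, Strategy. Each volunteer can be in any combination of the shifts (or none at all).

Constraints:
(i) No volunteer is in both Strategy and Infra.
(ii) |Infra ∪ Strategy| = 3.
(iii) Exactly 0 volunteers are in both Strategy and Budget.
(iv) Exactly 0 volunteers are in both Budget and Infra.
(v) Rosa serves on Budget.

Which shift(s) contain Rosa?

Rosa: Budget

From (v): Rosa ∈ Budget.
Suppose Rosa ∈ Infra: no assignment then satisfies all the clues, so Rosa ∉ Infra.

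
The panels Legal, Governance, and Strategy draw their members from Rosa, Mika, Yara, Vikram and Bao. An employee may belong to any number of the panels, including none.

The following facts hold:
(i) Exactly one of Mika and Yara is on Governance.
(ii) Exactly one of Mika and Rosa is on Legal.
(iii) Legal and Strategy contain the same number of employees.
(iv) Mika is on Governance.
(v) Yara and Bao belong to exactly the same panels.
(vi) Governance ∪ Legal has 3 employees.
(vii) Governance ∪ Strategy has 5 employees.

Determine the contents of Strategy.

Strategy = {Bao, Yara}

From (iv): Mika ∈ Governance.
(i) (exactly one): Yara ∉ Governance.
(v): Bao matches Yara: Bao ∉ Governance.
Suppose Rosa ∈ Strategy: no assignment then satisfies all the clues, so Rosa ∉ Strategy.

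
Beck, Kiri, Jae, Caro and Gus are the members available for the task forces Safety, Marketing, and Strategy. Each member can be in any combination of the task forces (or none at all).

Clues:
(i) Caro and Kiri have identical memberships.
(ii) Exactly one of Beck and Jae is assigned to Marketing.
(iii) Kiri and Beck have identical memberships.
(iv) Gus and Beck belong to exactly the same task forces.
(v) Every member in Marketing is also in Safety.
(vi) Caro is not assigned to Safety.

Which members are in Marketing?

Marketing = {Jae}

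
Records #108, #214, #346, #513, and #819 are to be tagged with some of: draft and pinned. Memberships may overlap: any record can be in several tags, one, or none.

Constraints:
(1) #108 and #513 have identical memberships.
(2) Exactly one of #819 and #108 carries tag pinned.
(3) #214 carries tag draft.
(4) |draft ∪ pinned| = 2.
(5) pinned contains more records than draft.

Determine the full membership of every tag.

draft = {#214}; pinned = {#214, #819}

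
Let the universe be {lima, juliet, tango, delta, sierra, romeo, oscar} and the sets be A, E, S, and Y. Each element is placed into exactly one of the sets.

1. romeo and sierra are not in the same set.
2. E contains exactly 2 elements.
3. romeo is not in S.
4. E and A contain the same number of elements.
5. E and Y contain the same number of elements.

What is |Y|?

2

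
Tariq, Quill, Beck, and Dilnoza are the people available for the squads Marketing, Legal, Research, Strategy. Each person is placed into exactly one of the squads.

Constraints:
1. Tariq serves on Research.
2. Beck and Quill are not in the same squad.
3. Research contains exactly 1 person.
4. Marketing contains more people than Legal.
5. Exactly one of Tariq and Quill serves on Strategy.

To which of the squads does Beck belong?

From (1): Tariq ∈ Research.
(3): Research already has 1, so the rest are out.
(5) (exactly one): Quill ∈ Strategy.
(2): Beck ∉ Strategy.
Suppose Beck ∉ Marketing: no assignment then satisfies all the clues, so Beck ∈ Marketing.

Beck: Marketing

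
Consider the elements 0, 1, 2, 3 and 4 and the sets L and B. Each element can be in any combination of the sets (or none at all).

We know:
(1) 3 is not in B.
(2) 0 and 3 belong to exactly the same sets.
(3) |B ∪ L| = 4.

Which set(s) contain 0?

0: L

From (1): 3 ∉ B.
(2): 0 matches 3: 0 ∉ B.
Suppose 0 ∉ L: no assignment then satisfies all the clues, so 0 ∈ L.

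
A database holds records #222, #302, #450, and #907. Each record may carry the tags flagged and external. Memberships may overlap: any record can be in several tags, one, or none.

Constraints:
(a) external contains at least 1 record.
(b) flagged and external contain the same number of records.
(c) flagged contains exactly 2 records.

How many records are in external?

2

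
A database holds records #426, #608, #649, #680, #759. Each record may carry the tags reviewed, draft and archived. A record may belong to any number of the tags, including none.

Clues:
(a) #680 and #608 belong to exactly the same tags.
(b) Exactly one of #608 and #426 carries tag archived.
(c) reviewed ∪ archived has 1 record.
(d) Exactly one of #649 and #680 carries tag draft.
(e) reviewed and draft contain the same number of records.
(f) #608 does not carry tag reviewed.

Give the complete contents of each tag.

reviewed = {#426}; draft = {#649}; archived = {#426}

From (f): #608 ∉ reviewed.
(a): #680 matches #608: #680 ∉ reviewed.
Suppose #426 ∉ reviewed: no assignment then satisfies all the clues, so #426 ∈ reviewed.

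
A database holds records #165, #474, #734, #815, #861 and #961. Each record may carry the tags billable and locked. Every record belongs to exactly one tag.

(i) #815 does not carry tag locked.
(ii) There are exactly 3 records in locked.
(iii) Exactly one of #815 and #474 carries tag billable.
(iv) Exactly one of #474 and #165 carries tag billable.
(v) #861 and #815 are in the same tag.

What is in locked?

From (i): #815 ∉ locked.
(v): #861 matches #815: #861 ∉ locked.
Only one tag left: #815 ∈ billable.
Only one tag left: #861 ∈ billable.
(iii) (exactly one): #474 ∉ billable.
(iv) (exactly one): #165 ∈ billable.
Only one tag left: #474 ∈ locked.
(ii): only 3 candidates remain for locked, so all are in.

locked = {#474, #734, #961}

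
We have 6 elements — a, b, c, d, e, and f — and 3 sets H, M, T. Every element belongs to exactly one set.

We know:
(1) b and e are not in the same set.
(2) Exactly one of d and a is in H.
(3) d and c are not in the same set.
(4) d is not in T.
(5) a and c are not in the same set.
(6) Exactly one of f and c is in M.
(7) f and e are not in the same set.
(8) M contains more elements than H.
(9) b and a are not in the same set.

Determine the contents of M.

M = {b, d, f}

From (4): d ∉ T.
Suppose a ∈ M: no assignment then satisfies all the clues, so a ∉ M.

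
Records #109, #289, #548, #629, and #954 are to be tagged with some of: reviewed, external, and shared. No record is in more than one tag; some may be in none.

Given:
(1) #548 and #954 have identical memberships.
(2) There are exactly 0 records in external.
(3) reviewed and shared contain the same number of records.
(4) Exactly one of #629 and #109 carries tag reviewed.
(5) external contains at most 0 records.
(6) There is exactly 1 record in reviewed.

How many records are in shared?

(2): external already has 0, so the rest are out.
Suppose #289 ∈ reviewed: no assignment then satisfies all the clues, so #289 ∉ reviewed.

1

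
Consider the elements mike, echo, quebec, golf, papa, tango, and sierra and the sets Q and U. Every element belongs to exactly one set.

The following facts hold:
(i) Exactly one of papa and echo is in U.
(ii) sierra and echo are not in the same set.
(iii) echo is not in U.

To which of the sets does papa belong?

papa: U

From (iii): echo ∉ U.
(i) (exactly one): papa ∈ U.
Only one set left: echo ∈ Q.
(ii): sierra ∉ Q.
Only one set left: sierra ∈ U.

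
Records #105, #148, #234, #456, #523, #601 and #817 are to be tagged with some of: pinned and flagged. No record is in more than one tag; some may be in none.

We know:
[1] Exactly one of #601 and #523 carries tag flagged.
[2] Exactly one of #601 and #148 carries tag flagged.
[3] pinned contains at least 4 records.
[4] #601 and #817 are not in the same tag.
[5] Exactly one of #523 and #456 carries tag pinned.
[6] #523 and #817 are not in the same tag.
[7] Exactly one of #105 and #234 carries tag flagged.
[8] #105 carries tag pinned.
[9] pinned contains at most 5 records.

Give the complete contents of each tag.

pinned = {#105, #148, #456, #817}; flagged = {#234, #601}

From (8): #105 ∈ pinned.
(7) (exactly one): #234 ∈ flagged.
Suppose #148 ∉ pinned: no assignment then satisfies all the clues, so #148 ∈ pinned.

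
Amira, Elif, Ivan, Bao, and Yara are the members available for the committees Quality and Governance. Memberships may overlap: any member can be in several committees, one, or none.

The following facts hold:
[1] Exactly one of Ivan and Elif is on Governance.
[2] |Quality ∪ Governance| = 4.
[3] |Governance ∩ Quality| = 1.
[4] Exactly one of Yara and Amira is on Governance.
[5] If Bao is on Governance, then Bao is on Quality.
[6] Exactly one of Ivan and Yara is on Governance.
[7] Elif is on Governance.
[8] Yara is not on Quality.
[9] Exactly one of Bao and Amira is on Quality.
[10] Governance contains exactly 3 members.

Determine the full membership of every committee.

Quality = {Bao, Ivan}; Governance = {Bao, Elif, Yara}

From (7): Elif ∈ Governance.
From (8): Yara ∉ Quality.
(1) (exactly one): Ivan ∉ Governance.
(6) (exactly one): Yara ∈ Governance.
(4) (exactly one): Amira ∉ Governance.
(10): only 3 candidates remain for Governance, so all are in.
(5): Bao ∈ Quality.
(9) (exactly one): Amira ∉ Quality.
Suppose Elif ∈ Quality: no assignment then satisfies all the clues, so Elif ∉ Quality.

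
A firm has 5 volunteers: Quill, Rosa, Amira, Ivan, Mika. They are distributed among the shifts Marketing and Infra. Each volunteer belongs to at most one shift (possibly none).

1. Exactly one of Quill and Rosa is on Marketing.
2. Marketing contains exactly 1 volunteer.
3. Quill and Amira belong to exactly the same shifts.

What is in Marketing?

Marketing = {Rosa}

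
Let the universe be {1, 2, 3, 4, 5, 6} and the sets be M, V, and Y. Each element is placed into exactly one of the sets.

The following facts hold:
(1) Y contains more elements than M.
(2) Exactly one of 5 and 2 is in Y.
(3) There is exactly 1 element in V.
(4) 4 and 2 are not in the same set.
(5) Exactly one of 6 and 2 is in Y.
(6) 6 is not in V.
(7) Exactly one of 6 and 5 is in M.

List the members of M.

M = {4, 6}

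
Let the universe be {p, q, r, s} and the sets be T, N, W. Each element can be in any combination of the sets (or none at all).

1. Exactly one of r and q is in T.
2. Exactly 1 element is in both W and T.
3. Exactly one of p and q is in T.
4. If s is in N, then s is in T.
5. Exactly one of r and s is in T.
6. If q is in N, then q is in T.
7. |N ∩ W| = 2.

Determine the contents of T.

T = {q, s}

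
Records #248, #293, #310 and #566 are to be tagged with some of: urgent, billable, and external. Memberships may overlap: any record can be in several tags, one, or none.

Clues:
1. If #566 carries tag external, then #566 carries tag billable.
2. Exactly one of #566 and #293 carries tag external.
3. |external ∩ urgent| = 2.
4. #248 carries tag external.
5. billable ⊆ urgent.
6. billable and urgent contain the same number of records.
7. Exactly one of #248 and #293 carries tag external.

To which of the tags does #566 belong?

#566: billable, external, urgent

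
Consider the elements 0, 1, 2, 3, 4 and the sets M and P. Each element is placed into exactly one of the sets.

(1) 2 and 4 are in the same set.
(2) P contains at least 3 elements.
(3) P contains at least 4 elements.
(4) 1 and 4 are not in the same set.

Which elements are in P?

P = {0, 2, 3, 4}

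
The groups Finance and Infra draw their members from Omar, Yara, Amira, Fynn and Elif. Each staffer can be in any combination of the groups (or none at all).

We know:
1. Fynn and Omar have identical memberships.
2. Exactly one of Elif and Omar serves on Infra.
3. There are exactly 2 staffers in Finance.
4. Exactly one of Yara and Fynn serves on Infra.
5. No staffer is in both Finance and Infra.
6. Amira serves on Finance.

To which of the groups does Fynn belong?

Fynn: Infra

From (6): Amira ∈ Finance.
(5) (disjoint): Amira ∉ Infra.
Suppose Fynn ∈ Finance: no assignment then satisfies all the clues, so Fynn ∉ Finance.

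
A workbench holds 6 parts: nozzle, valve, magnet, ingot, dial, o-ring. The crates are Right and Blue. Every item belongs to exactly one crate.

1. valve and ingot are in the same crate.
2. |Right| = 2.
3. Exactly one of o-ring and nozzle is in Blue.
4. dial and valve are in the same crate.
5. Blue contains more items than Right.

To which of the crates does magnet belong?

magnet: Right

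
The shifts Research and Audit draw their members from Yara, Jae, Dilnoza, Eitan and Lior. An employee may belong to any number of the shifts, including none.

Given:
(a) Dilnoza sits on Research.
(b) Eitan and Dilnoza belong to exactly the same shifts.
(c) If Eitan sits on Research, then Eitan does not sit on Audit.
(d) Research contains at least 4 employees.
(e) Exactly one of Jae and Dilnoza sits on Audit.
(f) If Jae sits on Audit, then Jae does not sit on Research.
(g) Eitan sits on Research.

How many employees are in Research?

From (a): Dilnoza ∈ Research.
From (g): Eitan ∈ Research.
(c): Eitan ∉ Audit.
(b): Dilnoza matches Eitan: Dilnoza ∉ Audit.
(e) (exactly one): Jae ∈ Audit.
(f): Jae ∉ Research.
(d): only 4 candidates remain for Research, so all are in.

4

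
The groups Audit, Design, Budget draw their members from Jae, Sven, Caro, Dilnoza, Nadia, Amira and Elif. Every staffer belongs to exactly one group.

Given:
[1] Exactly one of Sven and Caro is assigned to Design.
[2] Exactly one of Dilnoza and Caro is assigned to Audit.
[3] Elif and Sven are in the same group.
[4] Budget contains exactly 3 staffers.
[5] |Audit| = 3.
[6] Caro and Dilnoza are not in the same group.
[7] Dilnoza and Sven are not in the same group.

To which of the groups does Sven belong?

Sven: Budget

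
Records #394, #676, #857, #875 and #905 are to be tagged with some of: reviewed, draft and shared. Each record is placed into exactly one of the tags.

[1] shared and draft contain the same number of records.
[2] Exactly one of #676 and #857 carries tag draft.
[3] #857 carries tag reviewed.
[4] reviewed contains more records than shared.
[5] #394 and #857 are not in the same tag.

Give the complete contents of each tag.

reviewed = {#857, #875, #905}; draft = {#676}; shared = {#394}

From (3): #857 ∈ reviewed.
(2) (exactly one): #676 ∈ draft.
(5): #394 ∉ reviewed.
Suppose #394 ∈ draft: no assignment then satisfies all the clues, so #394 ∉ draft.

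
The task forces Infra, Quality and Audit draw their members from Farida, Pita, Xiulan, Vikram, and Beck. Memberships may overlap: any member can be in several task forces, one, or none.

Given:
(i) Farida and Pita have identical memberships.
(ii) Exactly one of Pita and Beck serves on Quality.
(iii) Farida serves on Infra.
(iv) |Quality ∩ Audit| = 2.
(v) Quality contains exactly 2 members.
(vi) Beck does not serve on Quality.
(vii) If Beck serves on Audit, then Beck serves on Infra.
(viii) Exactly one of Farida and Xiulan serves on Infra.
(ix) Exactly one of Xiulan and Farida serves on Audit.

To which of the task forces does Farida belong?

From (iii): Farida ∈ Infra.
From (vi): Beck ∉ Quality.
(i): Pita matches Farida: Pita ∈ Infra.
(ii) (exactly one): Pita ∈ Quality.
(viii) (exactly one): Xiulan ∉ Infra.
(i): Farida matches Pita: Farida ∈ Quality.
(v): Quality already has 2, so the rest are out.
Suppose Farida ∉ Audit: no assignment then satisfies all the clues, so Farida ∈ Audit.

Farida: Audit, Infra, Quality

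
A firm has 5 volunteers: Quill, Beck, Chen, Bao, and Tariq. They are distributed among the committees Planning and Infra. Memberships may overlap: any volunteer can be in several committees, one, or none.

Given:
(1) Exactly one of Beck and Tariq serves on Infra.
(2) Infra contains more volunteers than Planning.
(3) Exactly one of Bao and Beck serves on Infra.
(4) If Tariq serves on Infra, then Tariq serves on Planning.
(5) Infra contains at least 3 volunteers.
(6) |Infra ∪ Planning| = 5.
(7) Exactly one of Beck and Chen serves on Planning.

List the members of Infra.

Infra = {Bao, Chen, Quill, Tariq}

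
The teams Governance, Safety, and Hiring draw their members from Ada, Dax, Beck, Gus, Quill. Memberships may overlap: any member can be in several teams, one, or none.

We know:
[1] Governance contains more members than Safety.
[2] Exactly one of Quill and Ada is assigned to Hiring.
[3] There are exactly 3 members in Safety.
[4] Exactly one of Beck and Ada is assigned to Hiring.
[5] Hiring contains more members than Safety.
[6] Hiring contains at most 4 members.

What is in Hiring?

Hiring = {Beck, Dax, Gus, Quill}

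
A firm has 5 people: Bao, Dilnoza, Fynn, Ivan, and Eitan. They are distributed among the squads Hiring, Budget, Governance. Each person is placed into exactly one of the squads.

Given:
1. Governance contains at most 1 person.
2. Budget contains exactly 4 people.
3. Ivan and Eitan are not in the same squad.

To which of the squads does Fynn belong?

Fynn: Budget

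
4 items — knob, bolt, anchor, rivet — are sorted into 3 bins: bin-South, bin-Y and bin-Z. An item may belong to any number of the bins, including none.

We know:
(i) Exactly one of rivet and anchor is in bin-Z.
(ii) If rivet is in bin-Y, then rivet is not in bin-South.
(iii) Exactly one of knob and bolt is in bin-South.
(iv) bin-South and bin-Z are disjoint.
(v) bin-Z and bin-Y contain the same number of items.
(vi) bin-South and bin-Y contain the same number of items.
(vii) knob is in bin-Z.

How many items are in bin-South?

2

From (vii): knob ∈ bin-Z.
(iv) (disjoint): knob ∉ bin-South.
(iii) (exactly one): bolt ∈ bin-South.
(iv) (disjoint): bolt ∉ bin-Z.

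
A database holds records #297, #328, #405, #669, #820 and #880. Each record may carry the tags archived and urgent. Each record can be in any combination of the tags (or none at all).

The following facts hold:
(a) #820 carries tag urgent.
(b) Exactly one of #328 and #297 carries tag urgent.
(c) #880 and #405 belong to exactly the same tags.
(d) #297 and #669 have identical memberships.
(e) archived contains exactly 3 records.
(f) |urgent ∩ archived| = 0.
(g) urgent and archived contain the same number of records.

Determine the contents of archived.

archived = {#328, #405, #880}

From (a): #820 ∈ urgent.
Suppose #297 ∈ archived: no assignment then satisfies all the clues, so #297 ∉ archived.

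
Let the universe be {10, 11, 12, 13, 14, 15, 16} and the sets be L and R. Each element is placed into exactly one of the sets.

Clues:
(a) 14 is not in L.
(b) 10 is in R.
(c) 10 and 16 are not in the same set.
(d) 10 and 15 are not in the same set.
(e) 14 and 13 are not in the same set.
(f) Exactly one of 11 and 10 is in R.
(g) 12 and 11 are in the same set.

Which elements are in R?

R = {10, 14}

From (a): 14 ∉ L.
From (b): 10 ∈ R.
(c): 16 ∉ R.
(d): 15 ∉ R.
(f) (exactly one): 11 ∉ R.
(g): 12 matches 11: 12 ∉ R.
Only one set left: 11 ∈ L.
Only one set left: 12 ∈ L.
Only one set left: 14 ∈ R.
Only one set left: 15 ∈ L.
Only one set left: 16 ∈ L.
Only one set left: 13 ∈ L.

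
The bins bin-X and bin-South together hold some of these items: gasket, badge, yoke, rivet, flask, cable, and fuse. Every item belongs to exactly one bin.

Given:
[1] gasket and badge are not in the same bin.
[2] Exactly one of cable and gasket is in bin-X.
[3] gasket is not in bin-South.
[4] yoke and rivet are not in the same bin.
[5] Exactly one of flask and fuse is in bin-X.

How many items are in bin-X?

From (3): gasket ∉ bin-South.
Only one bin left: gasket ∈ bin-X.
(1): badge ∉ bin-X.
(2) (exactly one): cable ∉ bin-X.
Only one bin left: badge ∈ bin-South.
Only one bin left: cable ∈ bin-South.

3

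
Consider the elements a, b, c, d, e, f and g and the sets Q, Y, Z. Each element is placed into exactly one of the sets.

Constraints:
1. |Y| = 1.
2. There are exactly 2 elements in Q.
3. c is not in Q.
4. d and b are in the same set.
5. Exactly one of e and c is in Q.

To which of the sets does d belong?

d: Z

From (3): c ∉ Q.
(5) (exactly one): e ∈ Q.
Suppose d ∈ Q: no assignment then satisfies all the clues, so d ∉ Q.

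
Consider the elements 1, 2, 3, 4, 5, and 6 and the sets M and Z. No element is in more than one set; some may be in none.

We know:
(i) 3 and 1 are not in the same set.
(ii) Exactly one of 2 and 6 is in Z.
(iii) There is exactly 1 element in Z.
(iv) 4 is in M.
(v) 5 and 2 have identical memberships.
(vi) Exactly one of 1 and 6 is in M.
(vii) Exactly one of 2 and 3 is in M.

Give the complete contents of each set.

M = {1, 2, 4, 5}; Z = {6}

From (iv): 4 ∈ M.
Suppose 1 ∉ M: no assignment then satisfies all the clues, so 1 ∈ M.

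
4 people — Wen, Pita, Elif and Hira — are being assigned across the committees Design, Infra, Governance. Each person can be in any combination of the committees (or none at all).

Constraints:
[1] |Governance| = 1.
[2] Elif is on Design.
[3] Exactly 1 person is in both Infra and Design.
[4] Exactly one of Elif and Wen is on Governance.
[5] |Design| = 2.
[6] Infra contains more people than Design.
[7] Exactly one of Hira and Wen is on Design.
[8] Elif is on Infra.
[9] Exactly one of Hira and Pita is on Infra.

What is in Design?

Design = {Elif, Hira}

From (2): Elif ∈ Design.
From (8): Elif ∈ Infra.
Suppose Wen ∈ Design: no assignment then satisfies all the clues, so Wen ∉ Design.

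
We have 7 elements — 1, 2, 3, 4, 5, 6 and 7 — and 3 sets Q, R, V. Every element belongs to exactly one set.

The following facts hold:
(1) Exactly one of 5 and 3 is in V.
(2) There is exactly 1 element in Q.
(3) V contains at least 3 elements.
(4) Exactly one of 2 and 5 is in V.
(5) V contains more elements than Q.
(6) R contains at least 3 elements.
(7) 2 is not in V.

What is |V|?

3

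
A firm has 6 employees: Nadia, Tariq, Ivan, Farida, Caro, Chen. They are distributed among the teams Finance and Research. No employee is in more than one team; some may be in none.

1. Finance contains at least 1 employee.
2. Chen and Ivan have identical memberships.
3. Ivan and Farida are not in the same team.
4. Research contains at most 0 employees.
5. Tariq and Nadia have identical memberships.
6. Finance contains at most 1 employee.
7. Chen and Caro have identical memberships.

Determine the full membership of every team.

(4): Research already has 0, so the rest are out.
Suppose Nadia ∈ Finance: no assignment then satisfies all the clues, so Nadia ∉ Finance.

Finance = {Farida}; Research = {}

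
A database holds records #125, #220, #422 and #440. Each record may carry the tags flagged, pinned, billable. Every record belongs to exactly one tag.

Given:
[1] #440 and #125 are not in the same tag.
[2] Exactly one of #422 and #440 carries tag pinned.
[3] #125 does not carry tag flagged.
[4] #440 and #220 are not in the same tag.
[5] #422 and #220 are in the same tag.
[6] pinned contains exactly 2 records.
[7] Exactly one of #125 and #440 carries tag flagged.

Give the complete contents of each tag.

flagged = {#440}; pinned = {#220, #422}; billable = {#125}

From (3): #125 ∉ flagged.
(7) (exactly one): #440 ∈ flagged.
(2) (exactly one): #422 ∈ pinned.
(4): #220 ∉ flagged.
(5): #220 matches #422: #220 ∈ pinned.
(6): pinned already has 2, so the rest are out.
Only one tag left: #125 ∈ billable.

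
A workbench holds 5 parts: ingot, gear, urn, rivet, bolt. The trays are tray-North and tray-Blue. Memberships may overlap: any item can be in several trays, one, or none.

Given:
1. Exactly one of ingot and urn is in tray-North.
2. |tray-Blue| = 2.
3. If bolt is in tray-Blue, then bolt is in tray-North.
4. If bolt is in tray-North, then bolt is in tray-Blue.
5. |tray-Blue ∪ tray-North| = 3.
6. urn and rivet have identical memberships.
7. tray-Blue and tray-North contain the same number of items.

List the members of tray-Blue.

tray-Blue = {bolt, gear}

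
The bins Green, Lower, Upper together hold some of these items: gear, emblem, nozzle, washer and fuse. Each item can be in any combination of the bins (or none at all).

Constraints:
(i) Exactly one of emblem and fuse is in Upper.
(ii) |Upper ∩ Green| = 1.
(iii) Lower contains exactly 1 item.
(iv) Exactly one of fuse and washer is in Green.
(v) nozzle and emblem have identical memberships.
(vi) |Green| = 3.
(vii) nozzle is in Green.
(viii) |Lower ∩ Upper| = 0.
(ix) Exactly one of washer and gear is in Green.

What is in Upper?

Upper = {fuse, washer}

From (vii): nozzle ∈ Green.
(v): emblem matches nozzle: emblem ∈ Green.
Suppose gear ∈ Upper: no assignment then satisfies all the clues, so gear ∉ Upper.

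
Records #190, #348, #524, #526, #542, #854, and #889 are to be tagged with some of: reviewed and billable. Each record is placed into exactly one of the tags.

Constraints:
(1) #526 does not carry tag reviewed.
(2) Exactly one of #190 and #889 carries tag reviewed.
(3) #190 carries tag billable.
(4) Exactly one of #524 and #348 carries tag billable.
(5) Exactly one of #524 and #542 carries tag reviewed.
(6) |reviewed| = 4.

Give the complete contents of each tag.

reviewed = {#348, #542, #854, #889}; billable = {#190, #524, #526}

From (1): #526 ∉ reviewed.
From (3): #190 ∈ billable.
(2) (exactly one): #889 ∈ reviewed.
Only one tag left: #526 ∈ billable.
Suppose #348 ∉ reviewed: no assignment then satisfies all the clues, so #348 ∈ reviewed.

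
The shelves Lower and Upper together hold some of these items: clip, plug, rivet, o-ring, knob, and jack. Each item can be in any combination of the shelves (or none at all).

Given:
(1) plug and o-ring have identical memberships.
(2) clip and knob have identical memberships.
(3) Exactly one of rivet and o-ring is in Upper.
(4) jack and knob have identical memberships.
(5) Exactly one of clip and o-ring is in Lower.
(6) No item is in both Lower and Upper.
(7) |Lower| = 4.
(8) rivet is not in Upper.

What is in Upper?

Upper = {o-ring, plug}

From (8): rivet ∉ Upper.
(3) (exactly one): o-ring ∈ Upper.
(6) (disjoint): o-ring ∉ Lower.
(1): plug matches o-ring: plug ∉ Lower.
(1): plug matches o-ring: plug ∈ Upper.
(5) (exactly one): clip ∈ Lower.
(6) (disjoint): clip ∉ Upper.
(7): only 4 candidates remain for Lower, so all are in.
(2): knob matches clip: knob ∉ Upper.
(4): jack matches knob: jack ∉ Upper.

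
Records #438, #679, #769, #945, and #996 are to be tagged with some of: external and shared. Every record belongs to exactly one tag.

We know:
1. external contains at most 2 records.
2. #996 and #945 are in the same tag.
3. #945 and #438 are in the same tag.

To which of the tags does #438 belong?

#438: shared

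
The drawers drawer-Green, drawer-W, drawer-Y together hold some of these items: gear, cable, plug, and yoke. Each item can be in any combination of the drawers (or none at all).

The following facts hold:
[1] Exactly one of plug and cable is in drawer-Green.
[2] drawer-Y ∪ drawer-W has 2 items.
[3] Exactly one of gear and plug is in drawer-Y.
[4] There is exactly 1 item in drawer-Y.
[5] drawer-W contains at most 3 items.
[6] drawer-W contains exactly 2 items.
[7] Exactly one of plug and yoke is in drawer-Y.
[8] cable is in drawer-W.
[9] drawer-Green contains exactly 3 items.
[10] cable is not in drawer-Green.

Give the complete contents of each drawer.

drawer-Green = {gear, plug, yoke}; drawer-W = {cable, plug}; drawer-Y = {plug}

From (8): cable ∈ drawer-W.
From (10): cable ∉ drawer-Green.
(1) (exactly one): plug ∈ drawer-Green.
(9): only 3 candidates remain for drawer-Green, so all are in.
Suppose gear ∈ drawer-W: no assignment then satisfies all the clues, so gear ∉ drawer-W.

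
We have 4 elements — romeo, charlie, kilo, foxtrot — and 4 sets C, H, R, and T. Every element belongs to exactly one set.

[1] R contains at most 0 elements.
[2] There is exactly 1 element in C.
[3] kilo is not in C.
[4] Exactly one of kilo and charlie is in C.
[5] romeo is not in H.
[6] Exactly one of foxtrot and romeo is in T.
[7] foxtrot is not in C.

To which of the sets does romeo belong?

From (3): kilo ∉ C.
From (5): romeo ∉ H.
From (7): foxtrot ∉ C.
(1): R already has 0, so the rest are out.
(4) (exactly one): charlie ∈ C.
(2): C already has 1, so the rest are out.
Only one set left: romeo ∈ T.
(6) (exactly one): foxtrot ∉ T.
Only one set left: foxtrot ∈ H.

romeo: T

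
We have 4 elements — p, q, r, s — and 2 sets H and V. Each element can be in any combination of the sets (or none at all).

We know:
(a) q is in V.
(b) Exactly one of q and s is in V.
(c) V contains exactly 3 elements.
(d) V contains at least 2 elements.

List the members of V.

From (a): q ∈ V.
(b) (exactly one): s ∉ V.
(c): only 3 candidates remain for V, so all are in.

V = {p, q, r}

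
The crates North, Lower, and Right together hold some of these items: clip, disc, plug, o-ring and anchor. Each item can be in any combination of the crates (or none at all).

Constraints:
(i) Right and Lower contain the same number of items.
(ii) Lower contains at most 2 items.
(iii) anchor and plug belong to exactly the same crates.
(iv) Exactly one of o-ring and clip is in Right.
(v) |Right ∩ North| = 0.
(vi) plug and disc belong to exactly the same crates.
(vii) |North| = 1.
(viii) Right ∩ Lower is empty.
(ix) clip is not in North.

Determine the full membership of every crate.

North = {o-ring}; Lower = {o-ring}; Right = {clip}

From (ix): clip ∉ North.
Suppose clip ∈ Lower: no assignment then satisfies all the clues, so clip ∉ Lower.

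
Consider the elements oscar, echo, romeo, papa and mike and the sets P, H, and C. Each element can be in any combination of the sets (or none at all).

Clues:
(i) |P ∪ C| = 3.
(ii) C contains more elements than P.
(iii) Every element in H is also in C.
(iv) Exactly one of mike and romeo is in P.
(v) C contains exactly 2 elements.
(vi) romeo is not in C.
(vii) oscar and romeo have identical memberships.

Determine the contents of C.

From (vi): romeo ∉ C.
(iii) contrapositive: romeo ∉ H.
(vii): oscar matches romeo: oscar ∉ H.
(vii): oscar matches romeo: oscar ∉ C.
Suppose echo ∉ C: no assignment then satisfies all the clues, so echo ∈ C.

C = {echo, papa}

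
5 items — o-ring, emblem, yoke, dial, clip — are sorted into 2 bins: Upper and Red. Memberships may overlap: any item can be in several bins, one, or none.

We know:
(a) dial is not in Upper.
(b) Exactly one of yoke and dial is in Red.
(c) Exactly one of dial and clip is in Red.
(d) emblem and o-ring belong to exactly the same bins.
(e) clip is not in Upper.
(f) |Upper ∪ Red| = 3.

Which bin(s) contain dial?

From (a): dial ∉ Upper.
From (e): clip ∉ Upper.
Suppose dial ∉ Red: no assignment then satisfies all the clues, so dial ∈ Red.

dial: Red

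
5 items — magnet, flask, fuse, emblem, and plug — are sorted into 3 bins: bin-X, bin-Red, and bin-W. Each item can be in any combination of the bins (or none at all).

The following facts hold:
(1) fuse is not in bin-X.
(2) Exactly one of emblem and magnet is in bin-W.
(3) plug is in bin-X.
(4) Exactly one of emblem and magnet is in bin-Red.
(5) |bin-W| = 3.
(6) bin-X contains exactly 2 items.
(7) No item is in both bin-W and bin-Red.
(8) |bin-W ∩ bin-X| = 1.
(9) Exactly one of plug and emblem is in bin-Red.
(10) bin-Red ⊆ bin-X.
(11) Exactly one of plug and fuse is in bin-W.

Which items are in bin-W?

bin-W = {flask, magnet, plug}

From (1): fuse ∉ bin-X.
From (3): plug ∈ bin-X.
(10) contrapositive: fuse ∉ bin-Red.
Suppose magnet ∉ bin-W: no assignment then satisfies all the clues, so magnet ∈ bin-W.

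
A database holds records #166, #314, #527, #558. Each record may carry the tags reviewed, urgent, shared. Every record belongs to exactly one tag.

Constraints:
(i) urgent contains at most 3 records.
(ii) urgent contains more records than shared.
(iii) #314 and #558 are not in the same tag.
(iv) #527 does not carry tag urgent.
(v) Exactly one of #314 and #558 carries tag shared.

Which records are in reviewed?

reviewed = {#527}

From (iv): #527 ∉ urgent.
Suppose #166 ∈ reviewed: no assignment then satisfies all the clues, so #166 ∉ reviewed.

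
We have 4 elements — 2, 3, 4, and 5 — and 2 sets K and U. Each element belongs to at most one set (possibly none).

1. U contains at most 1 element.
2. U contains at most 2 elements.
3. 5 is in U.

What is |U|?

From (3): 5 ∈ U.
(1): U already has 1, so the rest are out.

1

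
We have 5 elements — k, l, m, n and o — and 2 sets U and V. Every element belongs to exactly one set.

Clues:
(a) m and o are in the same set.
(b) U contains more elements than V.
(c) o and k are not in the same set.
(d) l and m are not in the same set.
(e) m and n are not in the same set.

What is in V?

V = {m, o}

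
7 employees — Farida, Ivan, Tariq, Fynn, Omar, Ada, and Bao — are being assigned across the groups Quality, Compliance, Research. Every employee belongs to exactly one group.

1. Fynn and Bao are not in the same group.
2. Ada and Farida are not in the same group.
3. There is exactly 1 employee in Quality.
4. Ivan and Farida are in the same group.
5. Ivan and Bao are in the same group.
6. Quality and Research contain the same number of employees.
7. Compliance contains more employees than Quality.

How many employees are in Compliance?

5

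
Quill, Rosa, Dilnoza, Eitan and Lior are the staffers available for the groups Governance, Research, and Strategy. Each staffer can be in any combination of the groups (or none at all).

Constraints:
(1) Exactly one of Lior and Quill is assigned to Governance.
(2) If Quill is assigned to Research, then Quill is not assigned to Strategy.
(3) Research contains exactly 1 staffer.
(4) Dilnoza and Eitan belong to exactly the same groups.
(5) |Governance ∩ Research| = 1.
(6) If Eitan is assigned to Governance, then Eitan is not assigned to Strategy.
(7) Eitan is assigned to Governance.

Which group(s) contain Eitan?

From (7): Eitan ∈ Governance.
(4): Dilnoza matches Eitan: Dilnoza ∈ Governance.
(6): Eitan ∉ Strategy.
(4): Dilnoza matches Eitan: Dilnoza ∉ Strategy.
Suppose Eitan ∈ Research: no assignment then satisfies all the clues, so Eitan ∉ Research.

Eitan: Governance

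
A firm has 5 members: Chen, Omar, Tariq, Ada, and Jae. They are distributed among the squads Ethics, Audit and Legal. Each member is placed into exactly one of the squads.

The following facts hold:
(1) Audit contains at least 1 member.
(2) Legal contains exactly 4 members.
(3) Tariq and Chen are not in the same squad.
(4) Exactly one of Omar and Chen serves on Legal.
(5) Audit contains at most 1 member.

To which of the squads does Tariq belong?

Tariq: Legal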